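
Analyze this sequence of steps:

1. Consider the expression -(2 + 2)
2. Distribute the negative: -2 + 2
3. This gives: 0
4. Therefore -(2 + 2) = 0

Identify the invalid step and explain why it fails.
Step 2: Distribute the negative: -2 + 2

Step 2 incorrectly distributes the negative sign. The correct distribution is -(2 + 2) = -2 - 2 = -4. The negative must be applied to both terms, not just the first. The error treats -(2 + 2) as -2 + 2, which equals 0 instead of -4.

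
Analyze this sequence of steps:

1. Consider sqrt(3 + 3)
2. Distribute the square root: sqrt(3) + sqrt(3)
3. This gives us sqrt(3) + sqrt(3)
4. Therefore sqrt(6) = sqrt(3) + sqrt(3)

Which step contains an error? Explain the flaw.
Step 2: Distribute the square root: sqrt(3) + sqrt(3)

Step 2 incorrectly 'distributes' the square root over addition. The square root function does not distribute: sqrt(a + b) ≠ sqrt(a) + sqrt(b). In fact, sqrt(3 + 3) = sqrt(6) ≈ 2.4495, while sqrt(3) + sqrt(3) ≈ 3.4641.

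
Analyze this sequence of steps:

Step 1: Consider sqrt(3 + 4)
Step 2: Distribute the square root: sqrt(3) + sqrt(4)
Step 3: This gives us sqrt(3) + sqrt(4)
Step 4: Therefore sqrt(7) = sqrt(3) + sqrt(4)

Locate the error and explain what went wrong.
Step 2: Distribute the square root: sqrt(3) + sqrt(4)

Step 2 incorrectly 'distributes' the square root over addition. The square root function does not distribute: sqrt(a + b) ≠ sqrt(a) + sqrt(b). In fact, sqrt(3 + 4) = sqrt(7) ≈ 2.6458, while sqrt(3) + sqrt(4) ≈ 3.7321.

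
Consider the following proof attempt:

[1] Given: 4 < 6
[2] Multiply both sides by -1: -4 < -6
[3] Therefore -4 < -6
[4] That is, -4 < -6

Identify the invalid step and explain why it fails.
Step 2: Multiply both sides by -1: -4 < -6

Step 2 multiplies both sides by -1 but fails to reverse the inequality sign. When multiplying (or dividing) an inequality by a negative number, the direction must be reversed. Since 4 < 6, we should get -4 > -6, i.e., -4 > -6.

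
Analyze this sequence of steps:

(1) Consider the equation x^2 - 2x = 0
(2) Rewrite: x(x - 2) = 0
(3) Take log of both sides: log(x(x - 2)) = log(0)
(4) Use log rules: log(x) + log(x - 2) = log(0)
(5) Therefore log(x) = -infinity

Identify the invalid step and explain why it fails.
Step 3: Take log of both sides: log(x(x - 2)) = log(0)

Step 3 takes the logarithm of both sides, resulting in log(0) on the right side. The logarithm is only defined for positive numbers; log(0) is undefined (approaches negative infinity). This operation is invalid.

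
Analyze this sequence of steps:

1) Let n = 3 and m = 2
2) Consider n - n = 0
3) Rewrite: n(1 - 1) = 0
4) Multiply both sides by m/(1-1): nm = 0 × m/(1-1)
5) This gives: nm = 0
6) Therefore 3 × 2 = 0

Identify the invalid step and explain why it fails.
Step 4: Multiply both sides by m/(1-1): nm = 0 × m/(1-1)

Step 4 multiplies both sides by m/(1-1). However, 1-1 = 0, so this is multiplication by m/0, which is undefined. We cannot multiply by an undefined expression.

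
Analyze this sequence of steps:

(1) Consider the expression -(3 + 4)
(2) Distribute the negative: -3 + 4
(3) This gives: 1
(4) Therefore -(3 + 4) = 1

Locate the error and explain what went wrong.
Step 2: Distribute the negative: -3 + 4

Step 2 incorrectly distributes the negative sign. The correct distribution is -(3 + 4) = -3 - 4 = -7. The negative must be applied to both terms, not just the first. The error treats -(3 + 4) as -3 + 4, which equals 1 instead of -7.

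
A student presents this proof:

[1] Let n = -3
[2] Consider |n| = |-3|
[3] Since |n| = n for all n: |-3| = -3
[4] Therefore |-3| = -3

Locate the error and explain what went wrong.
Step 3: Since |n| = n for all n: |-3| = -3

Step 3 incorrectly states that |n| = n for all n. The correct definition is |n| = n when n >= 0, and |n| = -n when n < 0. Since -3 < 0, we have |-3| = -(-3) = 3, not -3.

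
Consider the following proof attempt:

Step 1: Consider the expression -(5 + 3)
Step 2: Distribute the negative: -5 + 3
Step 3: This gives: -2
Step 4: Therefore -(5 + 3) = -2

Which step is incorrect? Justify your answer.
Step 2: Distribute the negative: -5 + 3

Step 2 incorrectly distributes the negative sign. The correct distribution is -(5 + 3) = -5 - 3 = -8. The negative must be applied to both terms, not just the first. The error treats -(5 + 3) as -5 + 3, which equals -2 instead of -8.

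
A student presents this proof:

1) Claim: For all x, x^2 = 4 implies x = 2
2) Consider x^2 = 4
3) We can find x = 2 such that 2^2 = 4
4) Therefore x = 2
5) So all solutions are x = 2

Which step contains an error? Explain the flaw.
Step 4: Therefore x = 2

Step 4 incorrectly concludes that x = 2 is the only solution. The proof shows that x = 2 is A solution (existence), but does not show it is the ONLY solution (uniqueness). In fact, x = -2 is also a solution since (-2)^2 = 4. Finding one solution doesn't prove there are no others.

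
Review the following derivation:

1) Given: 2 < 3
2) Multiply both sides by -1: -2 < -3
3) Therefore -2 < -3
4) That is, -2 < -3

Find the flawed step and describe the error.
Step 2: Multiply both sides by -1: -2 < -3

Step 2 multiplies both sides by -1 but fails to reverse the inequality sign. When multiplying (or dividing) an inequality by a negative number, the direction must be reversed. Since 2 < 3, we should get -2 > -3, i.e., -2 > -3.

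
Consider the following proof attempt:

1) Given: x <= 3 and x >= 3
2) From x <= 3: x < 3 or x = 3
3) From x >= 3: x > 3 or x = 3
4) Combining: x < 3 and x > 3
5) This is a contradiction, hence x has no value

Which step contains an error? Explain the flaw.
Step 4: Combining: x < 3 and x > 3

Step 4 incorrectly combines the conditions. From x <= 3 and x >= 3, the intersection is x = 3. The error treats the 'or' cases as 'and' requirements. The correct conclusion is that x = 3 is the unique solution, not that no solution exists.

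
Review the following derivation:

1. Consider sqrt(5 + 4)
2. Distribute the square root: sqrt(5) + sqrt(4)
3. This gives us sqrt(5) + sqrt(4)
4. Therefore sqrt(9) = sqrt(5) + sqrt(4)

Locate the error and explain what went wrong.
Step 2: Distribute the square root: sqrt(5) + sqrt(4)

Step 2 incorrectly 'distributes' the square root over addition. The square root function does not distribute: sqrt(a + b) ≠ sqrt(a) + sqrt(b). In fact, sqrt(5 + 4) = sqrt(9) ≈ 3.0000, while sqrt(5) + sqrt(4) ≈ 4.2361.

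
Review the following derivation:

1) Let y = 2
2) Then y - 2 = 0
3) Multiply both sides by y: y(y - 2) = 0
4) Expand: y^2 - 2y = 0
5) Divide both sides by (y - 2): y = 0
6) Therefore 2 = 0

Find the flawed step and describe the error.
Step 5: Divide both sides by (y - 2): y = 0

Step 5 divides both sides by (y - 2). However, since y = 2, we have (y - 2) = 0. Division by zero is undefined, making this step invalid.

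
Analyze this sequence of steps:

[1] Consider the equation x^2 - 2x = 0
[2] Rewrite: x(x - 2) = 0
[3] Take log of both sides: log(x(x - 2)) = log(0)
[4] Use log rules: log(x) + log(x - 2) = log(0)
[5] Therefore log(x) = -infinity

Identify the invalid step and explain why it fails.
Step 3: Take log of both sides: log(x(x - 2)) = log(0)

Step 3 takes the logarithm of both sides, resulting in log(0) on the right side. The logarithm is only defined for positive numbers; log(0) is undefined (approaches negative infinity). This operation is invalid.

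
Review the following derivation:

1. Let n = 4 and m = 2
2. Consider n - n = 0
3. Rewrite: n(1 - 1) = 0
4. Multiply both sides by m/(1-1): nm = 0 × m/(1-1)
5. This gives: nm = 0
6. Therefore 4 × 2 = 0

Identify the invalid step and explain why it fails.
Step 4: Multiply both sides by m/(1-1): nm = 0 × m/(1-1)

Step 4 multiplies both sides by m/(1-1). However, 1-1 = 0, so this is multiplication by m/0, which is undefined. We cannot multiply by an undefined expression.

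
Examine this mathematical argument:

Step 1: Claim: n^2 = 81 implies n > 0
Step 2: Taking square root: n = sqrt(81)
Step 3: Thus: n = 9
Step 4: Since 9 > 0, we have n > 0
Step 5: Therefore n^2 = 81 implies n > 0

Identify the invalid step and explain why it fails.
Step 2: Taking square root: n = sqrt(81)

Step 2 takes the square root and assumes the positive root only. The equation n^2 = 81 actually has two solutions: n = 9 and n = -9. The proof silently assumes n > 0 without justification, then uses this assumption to conclude n > 0, which is circular. The counterexample n = -9 shows the claim is false.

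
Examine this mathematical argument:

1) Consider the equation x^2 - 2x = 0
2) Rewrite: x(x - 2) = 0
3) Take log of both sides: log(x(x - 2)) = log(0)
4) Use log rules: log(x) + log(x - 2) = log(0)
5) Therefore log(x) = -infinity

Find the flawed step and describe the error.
Step 3: Take log of both sides: log(x(x - 2)) = log(0)

Step 3 takes the logarithm of both sides, resulting in log(0) on the right side. The logarithm is only defined for positive numbers; log(0) is undefined (approaches negative infinity). This operation is invalid.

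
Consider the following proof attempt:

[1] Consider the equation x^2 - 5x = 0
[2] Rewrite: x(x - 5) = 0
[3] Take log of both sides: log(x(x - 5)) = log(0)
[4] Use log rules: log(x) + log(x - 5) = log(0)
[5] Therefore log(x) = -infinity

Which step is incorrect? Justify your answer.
Step 3: Take log of both sides: log(x(x - 5)) = log(0)

Step 3 takes the logarithm of both sides, resulting in log(0) on the right side. The logarithm is only defined for positive numbers; log(0) is undefined (approaches negative infinity). This operation is invalid.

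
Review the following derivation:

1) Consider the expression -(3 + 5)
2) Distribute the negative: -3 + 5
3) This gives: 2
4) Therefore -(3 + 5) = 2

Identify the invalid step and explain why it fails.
Step 2: Distribute the negative: -3 + 5

Step 2 incorrectly distributes the negative sign. The correct distribution is -(3 + 5) = -3 - 5 = -8. The negative must be applied to both terms, not just the first. The error treats -(3 + 5) as -3 + 5, which equals 2 instead of -8.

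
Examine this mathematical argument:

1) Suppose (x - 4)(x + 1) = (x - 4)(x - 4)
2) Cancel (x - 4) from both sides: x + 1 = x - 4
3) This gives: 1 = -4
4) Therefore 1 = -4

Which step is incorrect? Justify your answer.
Step 2: Cancel (x - 4) from both sides: x + 1 = x - 4

Step 2 cancels (x - 4) from both sides. This is only valid if (x - 4) ≠ 0, i.e., x ≠ 4. When x = 4, both sides equal zero regardless of the other factors. The correct approach requires considering x = 4 as a separate case.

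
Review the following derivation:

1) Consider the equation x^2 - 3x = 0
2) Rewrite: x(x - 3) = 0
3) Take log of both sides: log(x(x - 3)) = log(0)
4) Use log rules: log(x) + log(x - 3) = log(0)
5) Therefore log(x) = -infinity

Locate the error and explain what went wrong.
Step 3: Take log of both sides: log(x(x - 3)) = log(0)

Step 3 takes the logarithm of both sides, resulting in log(0) on the right side. The logarithm is only defined for positive numbers; log(0) is undefined (approaches negative infinity). This operation is invalid.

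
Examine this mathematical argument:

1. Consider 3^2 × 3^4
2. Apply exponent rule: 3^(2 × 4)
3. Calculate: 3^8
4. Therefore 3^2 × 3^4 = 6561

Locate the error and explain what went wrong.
Step 2: Apply exponent rule: 3^(2 × 4)

Step 2 incorrectly states that a^b × a^c = a^(b×c). The correct rule is a^b × a^c = a^(b+c). The actual value is 3^2 × 3^4 = 3^6 = 729, not 3^8 = 6561.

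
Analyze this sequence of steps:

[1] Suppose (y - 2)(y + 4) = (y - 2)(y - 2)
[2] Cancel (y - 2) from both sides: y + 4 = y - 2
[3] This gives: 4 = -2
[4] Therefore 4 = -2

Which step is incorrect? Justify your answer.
Step 2: Cancel (y - 2) from both sides: y + 4 = y - 2

Step 2 cancels (y - 2) from both sides. This is only valid if (y - 2) ≠ 0, i.e., y ≠ 2. When y = 2, both sides equal zero regardless of the other factors. The correct approach requires considering y = 2 as a separate case.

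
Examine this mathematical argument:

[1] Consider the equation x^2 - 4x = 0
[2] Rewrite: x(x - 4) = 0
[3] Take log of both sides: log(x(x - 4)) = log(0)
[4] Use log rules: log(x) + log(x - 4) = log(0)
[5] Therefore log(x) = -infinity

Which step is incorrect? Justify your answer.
Step 3: Take log of both sides: log(x(x - 4)) = log(0)

Step 3 takes the logarithm of both sides, resulting in log(0) on the right side. The logarithm is only defined for positive numbers; log(0) is undefined (approaches negative infinity). This operation is invalid.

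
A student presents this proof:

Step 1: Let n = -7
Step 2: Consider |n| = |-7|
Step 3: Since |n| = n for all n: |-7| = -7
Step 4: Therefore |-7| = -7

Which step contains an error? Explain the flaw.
Step 3: Since |n| = n for all n: |-7| = -7

Step 3 incorrectly states that |n| = n for all n. The correct definition is |n| = n when n >= 0, and |n| = -n when n < 0. Since -7 < 0, we have |-7| = -(-7) = 7, not -7.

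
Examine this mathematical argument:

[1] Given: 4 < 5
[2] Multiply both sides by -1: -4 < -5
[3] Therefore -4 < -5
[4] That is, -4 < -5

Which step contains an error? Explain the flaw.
Step 2: Multiply both sides by -1: -4 < -5

Step 2 multiplies both sides by -1 but fails to reverse the inequality sign. When multiplying (or dividing) an inequality by a negative number, the direction must be reversed. Since 4 < 5, we should get -4 > -5, i.e., -4 > -5.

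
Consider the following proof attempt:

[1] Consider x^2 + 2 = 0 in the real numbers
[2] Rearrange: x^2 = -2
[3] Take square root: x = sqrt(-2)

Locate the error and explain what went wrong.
Step 3: Take square root: x = sqrt(-2)

Step 3 takes the square root of -2, which is negative. In the real number system, the square root of a negative number is undefined. The equation x^2 + 2 = 0 has no real solutions. Square roots of negative numbers only exist in the complex numbers.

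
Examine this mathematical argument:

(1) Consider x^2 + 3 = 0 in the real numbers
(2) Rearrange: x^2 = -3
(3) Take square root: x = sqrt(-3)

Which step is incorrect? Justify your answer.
Step 3: Take square root: x = sqrt(-3)

Step 3 takes the square root of -3, which is negative. In the real number system, the square root of a negative number is undefined. The equation x^2 + 3 = 0 has no real solutions. Square roots of negative numbers only exist in the complex numbers.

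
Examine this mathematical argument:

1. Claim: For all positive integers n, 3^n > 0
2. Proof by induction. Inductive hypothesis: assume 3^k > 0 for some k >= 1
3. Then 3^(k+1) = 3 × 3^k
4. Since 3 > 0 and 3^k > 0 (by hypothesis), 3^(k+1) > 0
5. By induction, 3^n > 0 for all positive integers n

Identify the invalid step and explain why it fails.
Step 5: By induction, 3^n > 0 for all positive integers n

Step 5 concludes the proof by induction, but no base case was ever established. A valid induction proof requires: (1) a base case proving 3^1 > 0, and (2) an inductive step showing IF 3^k > 0 THEN 3^(k+1) > 0. Steps 2-4 correctly establish the inductive step, but without the base case the conclusion in step 5 does not follow.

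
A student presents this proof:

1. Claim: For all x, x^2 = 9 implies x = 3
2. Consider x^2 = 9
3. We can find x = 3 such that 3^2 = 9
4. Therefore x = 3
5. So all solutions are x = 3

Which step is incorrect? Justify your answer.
Step 4: Therefore x = 3

Step 4 incorrectly concludes that x = 3 is the only solution. The proof shows that x = 3 is A solution (existence), but does not show it is the ONLY solution (uniqueness). In fact, x = -3 is also a solution since (-3)^2 = 9. Finding one solution doesn't prove there are no others.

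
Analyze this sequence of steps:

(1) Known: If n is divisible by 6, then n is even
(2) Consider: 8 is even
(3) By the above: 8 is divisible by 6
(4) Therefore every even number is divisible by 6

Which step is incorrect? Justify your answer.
Step 3: By the above: 8 is divisible by 6

Step 3 commits the fallacy of affirming the consequent. The known fact 'divisible by 6 → even' does NOT imply 'even → divisible by 6'. That would be the converse, which is false. For example, 8 is even but 8 ÷ 6 = 1.33, which is not an integer.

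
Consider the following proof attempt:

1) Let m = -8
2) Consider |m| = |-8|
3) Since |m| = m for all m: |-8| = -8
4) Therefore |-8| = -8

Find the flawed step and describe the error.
Step 3: Since |m| = m for all m: |-8| = -8

Step 3 incorrectly states that |m| = m for all m. The correct definition is |m| = m when m >= 0, and |m| = -m when m < 0. Since -8 < 0, we have |-8| = -(-8) = 8, not -8.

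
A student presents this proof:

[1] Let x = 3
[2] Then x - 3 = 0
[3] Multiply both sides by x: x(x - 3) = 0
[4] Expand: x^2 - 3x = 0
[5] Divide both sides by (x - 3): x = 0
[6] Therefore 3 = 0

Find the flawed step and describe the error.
Step 5: Divide both sides by (x - 3): x = 0

Step 5 divides both sides by (x - 3). However, since x = 3, we have (x - 3) = 0. Division by zero is undefined, making this step invalid.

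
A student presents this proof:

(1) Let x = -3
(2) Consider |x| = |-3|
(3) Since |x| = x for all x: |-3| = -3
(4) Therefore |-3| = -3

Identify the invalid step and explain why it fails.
Step 3: Since |x| = x for all x: |-3| = -3

Step 3 incorrectly states that |x| = x for all x. The correct definition is |x| = x when x >= 0, and |x| = -x when x < 0. Since -3 < 0, we have |-3| = -(-3) = 3, not -3.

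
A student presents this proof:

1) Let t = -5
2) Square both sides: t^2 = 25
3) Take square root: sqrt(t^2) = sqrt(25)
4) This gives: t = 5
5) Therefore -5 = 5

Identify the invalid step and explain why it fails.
Step 4: This gives: t = 5

Step 4 incorrectly states that sqrt(t^2) = t. The correct identity is sqrt(t^2) = |t|. Since t = -5 < 0, we have sqrt(t^2) = |-5| = 5, not t = -5.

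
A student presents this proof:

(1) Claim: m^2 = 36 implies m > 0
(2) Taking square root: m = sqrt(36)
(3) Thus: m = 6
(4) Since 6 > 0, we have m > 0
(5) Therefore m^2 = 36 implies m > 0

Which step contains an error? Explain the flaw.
Step 2: Taking square root: m = sqrt(36)

Step 2 takes the square root and assumes the positive root only. The equation m^2 = 36 actually has two solutions: m = 6 and m = -6. The proof silently assumes m > 0 without justification, then uses this assumption to conclude m > 0, which is circular. The counterexample m = -6 shows the claim is false.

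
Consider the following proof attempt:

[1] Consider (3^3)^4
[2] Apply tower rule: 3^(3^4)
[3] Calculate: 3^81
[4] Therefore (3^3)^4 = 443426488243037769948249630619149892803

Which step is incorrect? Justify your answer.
Step 2: Apply tower rule: 3^(3^4)

Step 2 incorrectly states that (a^b)^c = a^(b^c). The correct rule is (a^b)^c = a^(b×c). The actual value is (3^3)^4 = 3^12 = 531441, not 3^81 = 443426488243037769948249630619149892803.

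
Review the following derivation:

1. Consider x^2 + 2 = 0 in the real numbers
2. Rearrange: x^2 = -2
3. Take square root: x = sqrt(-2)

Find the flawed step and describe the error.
Step 3: Take square root: x = sqrt(-2)

Step 3 takes the square root of -2, which is negative. In the real number system, the square root of a negative number is undefined. The equation x^2 + 2 = 0 has no real solutions. Square roots of negative numbers only exist in the complex numbers.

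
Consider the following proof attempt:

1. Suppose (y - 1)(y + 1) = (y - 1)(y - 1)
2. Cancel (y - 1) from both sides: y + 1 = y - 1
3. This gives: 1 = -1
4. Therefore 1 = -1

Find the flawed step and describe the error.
Step 2: Cancel (y - 1) from both sides: y + 1 = y - 1

Step 2 cancels (y - 1) from both sides. This is only valid if (y - 1) ≠ 0, i.e., y ≠ 1. When y = 1, both sides equal zero regardless of the other factors. The correct approach requires considering y = 1 as a separate case.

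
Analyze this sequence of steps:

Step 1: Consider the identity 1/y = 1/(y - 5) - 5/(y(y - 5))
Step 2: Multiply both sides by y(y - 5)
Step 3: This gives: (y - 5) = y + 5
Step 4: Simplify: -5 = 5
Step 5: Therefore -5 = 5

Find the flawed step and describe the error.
Step 3: This gives: (y - 5) = y + 5

Step 3 makes a sign error when clearing denominators. Multiplying -5/(y(y - 5)) by y(y - 5) gives -5, not +5. The correct result is (y - 5) = y - 5, which is trivially true, not (y - 5) = y + 5. (Step 1 is a valid identity: 1/(y - 5) - 5/(y(y - 5)) = (y - 5)/(y(y - 5)) = 1/y.)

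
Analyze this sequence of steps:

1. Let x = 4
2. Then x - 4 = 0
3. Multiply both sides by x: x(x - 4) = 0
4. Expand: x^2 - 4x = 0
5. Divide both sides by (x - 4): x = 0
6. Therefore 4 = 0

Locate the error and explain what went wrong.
Step 5: Divide both sides by (x - 4): x = 0

Step 5 divides both sides by (x - 4). However, since x = 4, we have (x - 4) = 0. Division by zero is undefined, making this step invalid.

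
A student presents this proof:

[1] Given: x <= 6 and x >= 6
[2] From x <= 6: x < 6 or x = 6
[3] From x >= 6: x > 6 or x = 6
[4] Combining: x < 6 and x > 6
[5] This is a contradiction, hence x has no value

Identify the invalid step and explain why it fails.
Step 4: Combining: x < 6 and x > 6

Step 4 incorrectly combines the conditions. From x <= 6 and x >= 6, the intersection is x = 6. The error treats the 'or' cases as 'and' requirements. The correct conclusion is that x = 6 is the unique solution, not that no solution exists.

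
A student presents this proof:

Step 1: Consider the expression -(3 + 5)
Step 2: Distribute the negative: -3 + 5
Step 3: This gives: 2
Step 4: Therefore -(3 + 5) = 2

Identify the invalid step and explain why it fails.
Step 2: Distribute the negative: -3 + 5

Step 2 incorrectly distributes the negative sign. The correct distribution is -(3 + 5) = -3 - 5 = -8. The negative must be applied to both terms, not just the first. The error treats -(3 + 5) as -3 + 5, which equals 2 instead of -8.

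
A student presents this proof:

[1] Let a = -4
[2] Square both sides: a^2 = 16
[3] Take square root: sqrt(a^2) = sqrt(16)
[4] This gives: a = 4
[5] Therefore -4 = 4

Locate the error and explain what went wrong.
Step 4: This gives: a = 4

Step 4 incorrectly states that sqrt(a^2) = a. The correct identity is sqrt(a^2) = |a|. Since a = -4 < 0, we have sqrt(a^2) = |-4| = 4, not a = -4.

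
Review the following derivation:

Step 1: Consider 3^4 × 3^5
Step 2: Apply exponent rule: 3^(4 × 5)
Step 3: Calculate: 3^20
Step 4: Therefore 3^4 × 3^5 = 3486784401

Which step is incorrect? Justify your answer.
Step 2: Apply exponent rule: 3^(4 × 5)

Step 2 incorrectly states that a^b × a^c = a^(b×c). The correct rule is a^b × a^c = a^(b+c). The actual value is 3^4 × 3^5 = 3^9 = 19683, not 3^20 = 3486784401.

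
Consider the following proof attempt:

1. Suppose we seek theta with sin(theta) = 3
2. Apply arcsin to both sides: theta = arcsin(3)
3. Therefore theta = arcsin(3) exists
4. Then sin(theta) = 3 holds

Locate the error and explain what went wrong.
Step 2: Apply arcsin to both sides: theta = arcsin(3)

Step 2 applies arcsin to 3. However, arcsin(x) is only defined for x in [-1, 1] because sin(theta) can only produce values in that range. Since |3| > 1, arcsin(3) is undefined. There is no angle whose sine equals 3.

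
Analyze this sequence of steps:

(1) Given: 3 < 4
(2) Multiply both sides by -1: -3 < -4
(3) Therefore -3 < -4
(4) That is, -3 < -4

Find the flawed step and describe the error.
Step 2: Multiply both sides by -1: -3 < -4

Step 2 multiplies both sides by -1 but fails to reverse the inequality sign. When multiplying (or dividing) an inequality by a negative number, the direction must be reversed. Since 3 < 4, we should get -3 > -4, i.e., -3 > -4.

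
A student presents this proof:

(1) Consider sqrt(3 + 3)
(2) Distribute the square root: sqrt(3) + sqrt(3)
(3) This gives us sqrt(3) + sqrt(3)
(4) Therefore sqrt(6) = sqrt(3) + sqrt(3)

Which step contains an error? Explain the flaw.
Step 2: Distribute the square root: sqrt(3) + sqrt(3)

Step 2 incorrectly 'distributes' the square root over addition. The square root function does not distribute: sqrt(a + b) ≠ sqrt(a) + sqrt(b). In fact, sqrt(3 + 3) = sqrt(6) ≈ 2.4495, while sqrt(3) + sqrt(3) ≈ 3.4641.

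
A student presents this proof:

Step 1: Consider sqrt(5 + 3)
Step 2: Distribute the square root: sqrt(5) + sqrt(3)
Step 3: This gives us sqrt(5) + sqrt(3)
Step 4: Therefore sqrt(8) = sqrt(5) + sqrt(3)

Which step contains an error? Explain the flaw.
Step 2: Distribute the square root: sqrt(5) + sqrt(3)

Step 2 incorrectly 'distributes' the square root over addition. The square root function does not distribute: sqrt(a + b) ≠ sqrt(a) + sqrt(b). In fact, sqrt(5 + 3) = sqrt(8) ≈ 2.8284, while sqrt(5) + sqrt(3) ≈ 3.9681.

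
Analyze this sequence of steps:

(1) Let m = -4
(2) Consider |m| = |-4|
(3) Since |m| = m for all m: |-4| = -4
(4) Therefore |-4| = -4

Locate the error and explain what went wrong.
Step 3: Since |m| = m for all m: |-4| = -4

Step 3 incorrectly states that |m| = m for all m. The correct definition is |m| = m when m >= 0, and |m| = -m when m < 0. Since -4 < 0, we have |-4| = -(-4) = 4, not -4.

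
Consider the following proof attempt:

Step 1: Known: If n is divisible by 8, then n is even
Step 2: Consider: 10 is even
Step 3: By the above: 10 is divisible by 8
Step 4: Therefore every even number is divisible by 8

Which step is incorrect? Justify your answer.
Step 3: By the above: 10 is divisible by 8

Step 3 commits the fallacy of affirming the consequent. The known fact 'divisible by 8 → even' does NOT imply 'even → divisible by 8'. That would be the converse, which is false. For example, 10 is even but 10 ÷ 8 = 1.25, which is not an integer.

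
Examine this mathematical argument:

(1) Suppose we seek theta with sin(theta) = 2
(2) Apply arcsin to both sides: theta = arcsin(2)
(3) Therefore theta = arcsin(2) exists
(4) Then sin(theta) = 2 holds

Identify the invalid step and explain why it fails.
Step 2: Apply arcsin to both sides: theta = arcsin(2)

Step 2 applies arcsin to 2. However, arcsin(x) is only defined for x in [-1, 1] because sin(theta) can only produce values in that range. Since |2| > 1, arcsin(2) is undefined. There is no angle whose sine equals 2.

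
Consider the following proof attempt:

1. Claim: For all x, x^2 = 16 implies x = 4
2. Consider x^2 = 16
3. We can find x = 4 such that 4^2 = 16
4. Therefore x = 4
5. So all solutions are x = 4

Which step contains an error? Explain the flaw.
Step 4: Therefore x = 4

Step 4 incorrectly concludes that x = 4 is the only solution. The proof shows that x = 4 is A solution (existence), but does not show it is the ONLY solution (uniqueness). In fact, x = -4 is also a solution since (-4)^2 = 16. Finding one solution doesn't prove there are no others.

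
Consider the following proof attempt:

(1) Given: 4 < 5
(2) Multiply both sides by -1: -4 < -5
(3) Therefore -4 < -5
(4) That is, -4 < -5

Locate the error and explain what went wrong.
Step 2: Multiply both sides by -1: -4 < -5

Step 2 multiplies both sides by -1 but fails to reverse the inequality sign. When multiplying (or dividing) an inequality by a negative number, the direction must be reversed. Since 4 < 5, we should get -4 > -5, i.e., -4 > -5.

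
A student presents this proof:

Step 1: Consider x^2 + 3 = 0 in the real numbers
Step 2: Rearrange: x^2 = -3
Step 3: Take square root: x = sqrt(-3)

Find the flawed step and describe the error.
Step 3: Take square root: x = sqrt(-3)

Step 3 takes the square root of -3, which is negative. In the real number system, the square root of a negative number is undefined. The equation x^2 + 3 = 0 has no real solutions. Square roots of negative numbers only exist in the complex numbers.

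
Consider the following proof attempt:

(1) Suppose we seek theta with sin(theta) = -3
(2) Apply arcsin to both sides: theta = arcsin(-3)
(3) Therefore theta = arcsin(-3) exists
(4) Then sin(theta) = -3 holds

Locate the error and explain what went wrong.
Step 2: Apply arcsin to both sides: theta = arcsin(-3)

Step 2 applies arcsin to -3. However, arcsin(x) is only defined for x in [-1, 1] because sin(theta) can only produce values in that range. Since |-3| > 1, arcsin(-3) is undefined. There is no angle whose sine equals -3.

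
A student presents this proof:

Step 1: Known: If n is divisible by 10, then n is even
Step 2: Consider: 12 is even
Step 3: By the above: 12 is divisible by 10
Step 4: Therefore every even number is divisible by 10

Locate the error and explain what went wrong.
Step 3: By the above: 12 is divisible by 10

Step 3 commits the fallacy of affirming the consequent. The known fact 'divisible by 10 → even' does NOT imply 'even → divisible by 10'. That would be the converse, which is false. For example, 12 is even but 12 ÷ 10 = 1.20, which is not an integer.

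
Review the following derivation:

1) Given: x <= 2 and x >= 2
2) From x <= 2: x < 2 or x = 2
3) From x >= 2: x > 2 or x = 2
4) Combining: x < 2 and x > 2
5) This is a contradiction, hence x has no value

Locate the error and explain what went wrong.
Step 4: Combining: x < 2 and x > 2

Step 4 incorrectly combines the conditions. From x <= 2 and x >= 2, the intersection is x = 2. The error treats the 'or' cases as 'and' requirements. The correct conclusion is that x = 2 is the unique solution, not that no solution exists.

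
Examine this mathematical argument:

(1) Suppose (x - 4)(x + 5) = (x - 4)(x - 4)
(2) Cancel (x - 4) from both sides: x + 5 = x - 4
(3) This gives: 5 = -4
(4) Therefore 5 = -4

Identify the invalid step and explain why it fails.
Step 2: Cancel (x - 4) from both sides: x + 5 = x - 4

Step 2 cancels (x - 4) from both sides. This is only valid if (x - 4) ≠ 0, i.e., x ≠ 4. When x = 4, both sides equal zero regardless of the other factors. The correct approach requires considering x = 4 as a separate case.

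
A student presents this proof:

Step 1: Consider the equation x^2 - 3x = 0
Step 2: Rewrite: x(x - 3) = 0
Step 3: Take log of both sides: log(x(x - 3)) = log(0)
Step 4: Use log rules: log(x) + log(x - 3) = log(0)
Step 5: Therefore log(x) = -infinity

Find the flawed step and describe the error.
Step 3: Take log of both sides: log(x(x - 3)) = log(0)

Step 3 takes the logarithm of both sides, resulting in log(0) on the right side. The logarithm is only defined for positive numbers; log(0) is undefined (approaches negative infinity). This operation is invalid.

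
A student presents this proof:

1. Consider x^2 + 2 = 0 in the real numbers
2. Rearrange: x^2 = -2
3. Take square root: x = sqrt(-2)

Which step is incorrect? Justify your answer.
Step 3: Take square root: x = sqrt(-2)

Step 3 takes the square root of -2, which is negative. In the real number system, the square root of a negative number is undefined. The equation x^2 + 2 = 0 has no real solutions. Square roots of negative numbers only exist in the complex numbers.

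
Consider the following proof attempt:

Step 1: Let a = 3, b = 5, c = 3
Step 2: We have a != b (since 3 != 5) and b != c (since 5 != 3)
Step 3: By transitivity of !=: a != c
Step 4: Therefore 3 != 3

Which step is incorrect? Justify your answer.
Step 3: By transitivity of !=: a != c

Step 3 incorrectly applies transitivity to the '!=' relation. Transitivity states: if a R b and b R c, then a R c. However, '!=' is not transitive. Counterexample: 3 != 5 and 5 != 3, but 3 = 3 (both equal 3). Transitivity holds for relations like <, <=, =, but not for !=.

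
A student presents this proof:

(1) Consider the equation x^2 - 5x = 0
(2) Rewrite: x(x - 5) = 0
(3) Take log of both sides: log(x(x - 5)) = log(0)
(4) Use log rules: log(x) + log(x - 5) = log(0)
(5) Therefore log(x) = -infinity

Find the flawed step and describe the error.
Step 3: Take log of both sides: log(x(x - 5)) = log(0)

Step 3 takes the logarithm of both sides, resulting in log(0) on the right side. The logarithm is only defined for positive numbers; log(0) is undefined (approaches negative infinity). This operation is invalid.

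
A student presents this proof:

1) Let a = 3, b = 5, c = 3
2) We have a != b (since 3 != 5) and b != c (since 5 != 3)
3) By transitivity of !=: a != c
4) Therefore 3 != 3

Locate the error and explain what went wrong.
Step 3: By transitivity of !=: a != c

Step 3 incorrectly applies transitivity to the '!=' relation. Transitivity states: if a R b and b R c, then a R c. However, '!=' is not transitive. Counterexample: 3 != 5 and 5 != 3, but 3 = 3 (both equal 3). Transitivity holds for relations like <, <=, =, but not for !=.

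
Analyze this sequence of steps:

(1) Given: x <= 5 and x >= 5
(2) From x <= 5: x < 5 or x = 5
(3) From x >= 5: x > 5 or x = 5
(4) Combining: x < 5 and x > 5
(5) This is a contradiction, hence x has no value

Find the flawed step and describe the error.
Step 4: Combining: x < 5 and x > 5

Step 4 incorrectly combines the conditions. From x <= 5 and x >= 5, the intersection is x = 5. The error treats the 'or' cases as 'and' requirements. The correct conclusion is that x = 5 is the unique solution, not that no solution exists.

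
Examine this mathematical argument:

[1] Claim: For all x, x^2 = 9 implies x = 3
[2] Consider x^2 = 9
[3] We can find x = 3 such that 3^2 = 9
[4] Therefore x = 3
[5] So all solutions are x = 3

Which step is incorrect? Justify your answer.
Step 4: Therefore x = 3

Step 4 incorrectly concludes that x = 3 is the only solution. The proof shows that x = 3 is A solution (existence), but does not show it is the ONLY solution (uniqueness). In fact, x = -3 is also a solution since (-3)^2 = 9. Finding one solution doesn't prove there are no others.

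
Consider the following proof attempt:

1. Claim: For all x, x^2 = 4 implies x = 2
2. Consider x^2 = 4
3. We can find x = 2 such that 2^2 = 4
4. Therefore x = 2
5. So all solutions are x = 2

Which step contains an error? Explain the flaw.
Step 4: Therefore x = 2

Step 4 incorrectly concludes that x = 2 is the only solution. The proof shows that x = 2 is A solution (existence), but does not show it is the ONLY solution (uniqueness). In fact, x = -2 is also a solution since (-2)^2 = 4. Finding one solution doesn't prove there are no others.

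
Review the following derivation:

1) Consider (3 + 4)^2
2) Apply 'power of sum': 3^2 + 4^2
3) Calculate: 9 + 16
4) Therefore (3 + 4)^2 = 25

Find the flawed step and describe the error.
Step 2: Apply 'power of sum': 3^2 + 4^2

Step 2 incorrectly applies a non-existent rule '(a+b)^n = a^n + b^n'. This is false in general. The correct expansion uses the binomial theorem. The actual value is (3 + 4)^2 = 7^2 = 49, not 25.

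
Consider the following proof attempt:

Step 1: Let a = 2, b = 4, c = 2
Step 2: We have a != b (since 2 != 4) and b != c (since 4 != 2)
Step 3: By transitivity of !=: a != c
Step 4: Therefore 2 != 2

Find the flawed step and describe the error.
Step 3: By transitivity of !=: a != c

Step 3 incorrectly applies transitivity to the '!=' relation. Transitivity states: if a R b and b R c, then a R c. However, '!=' is not transitive. Counterexample: 2 != 4 and 4 != 2, but 2 = 2 (both equal 2). Transitivity holds for relations like <, <=, =, but not for !=.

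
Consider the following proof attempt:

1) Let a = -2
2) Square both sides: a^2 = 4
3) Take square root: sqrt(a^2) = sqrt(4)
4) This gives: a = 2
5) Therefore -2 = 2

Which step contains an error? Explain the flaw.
Step 4: This gives: a = 2

Step 4 incorrectly states that sqrt(a^2) = a. The correct identity is sqrt(a^2) = |a|. Since a = -2 < 0, we have sqrt(a^2) = |-2| = 2, not a = -2.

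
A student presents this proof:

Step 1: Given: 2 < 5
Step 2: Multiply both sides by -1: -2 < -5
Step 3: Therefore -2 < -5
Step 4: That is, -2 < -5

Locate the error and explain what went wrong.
Step 2: Multiply both sides by -1: -2 < -5

Step 2 multiplies both sides by -1 but fails to reverse the inequality sign. When multiplying (or dividing) an inequality by a negative number, the direction must be reversed. Since 2 < 5, we should get -2 > -5, i.e., -2 > -5.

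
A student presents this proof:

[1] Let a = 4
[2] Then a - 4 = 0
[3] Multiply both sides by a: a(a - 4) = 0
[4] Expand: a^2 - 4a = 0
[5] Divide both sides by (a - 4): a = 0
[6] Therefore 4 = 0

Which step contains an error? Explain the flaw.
Step 5: Divide both sides by (a - 4): a = 0

Step 5 divides both sides by (a - 4). However, since a = 4, we have (a - 4) = 0. Division by zero is undefined, making this step invalid.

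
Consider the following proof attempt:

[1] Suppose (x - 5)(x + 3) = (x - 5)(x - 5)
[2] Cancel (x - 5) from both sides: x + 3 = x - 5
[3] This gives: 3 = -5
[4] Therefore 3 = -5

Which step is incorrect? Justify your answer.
Step 2: Cancel (x - 5) from both sides: x + 3 = x - 5

Step 2 cancels (x - 5) from both sides. This is only valid if (x - 5) ≠ 0, i.e., x ≠ 5. When x = 5, both sides equal zero regardless of the other factors. The correct approach requires considering x = 5 as a separate case.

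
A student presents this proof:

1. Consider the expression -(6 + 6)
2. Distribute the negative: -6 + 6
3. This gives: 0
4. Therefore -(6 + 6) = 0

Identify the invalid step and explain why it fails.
Step 2: Distribute the negative: -6 + 6

Step 2 incorrectly distributes the negative sign. The correct distribution is -(6 + 6) = -6 - 6 = -12. The negative must be applied to both terms, not just the first. The error treats -(6 + 6) as -6 + 6, which equals 0 instead of -12.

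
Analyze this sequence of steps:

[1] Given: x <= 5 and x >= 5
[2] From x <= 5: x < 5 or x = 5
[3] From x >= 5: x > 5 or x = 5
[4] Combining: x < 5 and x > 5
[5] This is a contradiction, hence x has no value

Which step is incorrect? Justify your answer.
Step 4: Combining: x < 5 and x > 5

Step 4 incorrectly combines the conditions. From x <= 5 and x >= 5, the intersection is x = 5. The error treats the 'or' cases as 'and' requirements. The correct conclusion is that x = 5 is the unique solution, not that no solution exists.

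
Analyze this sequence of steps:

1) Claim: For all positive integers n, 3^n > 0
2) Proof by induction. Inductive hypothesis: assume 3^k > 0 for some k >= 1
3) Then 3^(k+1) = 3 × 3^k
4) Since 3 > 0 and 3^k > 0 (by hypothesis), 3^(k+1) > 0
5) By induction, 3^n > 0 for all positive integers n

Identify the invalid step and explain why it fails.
Step 5: By induction, 3^n > 0 for all positive integers n

Step 5 concludes the proof by induction, but no base case was ever established. A valid induction proof requires: (1) a base case proving 3^1 > 0, and (2) an inductive step showing IF 3^k > 0 THEN 3^(k+1) > 0. Steps 2-4 correctly establish the inductive step, but without the base case the conclusion in step 5 does not follow.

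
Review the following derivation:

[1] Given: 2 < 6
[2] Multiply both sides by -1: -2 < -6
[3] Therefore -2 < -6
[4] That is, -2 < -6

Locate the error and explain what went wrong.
Step 2: Multiply both sides by -1: -2 < -6

Step 2 multiplies both sides by -1 but fails to reverse the inequality sign. When multiplying (or dividing) an inequality by a negative number, the direction must be reversed. Since 2 < 6, we should get -2 > -6, i.e., -2 > -6.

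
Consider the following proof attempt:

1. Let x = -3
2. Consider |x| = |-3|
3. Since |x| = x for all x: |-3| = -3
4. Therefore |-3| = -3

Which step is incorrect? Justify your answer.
Step 3: Since |x| = x for all x: |-3| = -3

Step 3 incorrectly states that |x| = x for all x. The correct definition is |x| = x when x >= 0, and |x| = -x when x < 0. Since -3 < 0, we have |-3| = -(-3) = 3, not -3.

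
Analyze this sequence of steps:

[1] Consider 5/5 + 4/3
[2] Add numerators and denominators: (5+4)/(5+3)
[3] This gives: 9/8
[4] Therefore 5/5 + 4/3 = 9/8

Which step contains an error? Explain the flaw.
Step 2: Add numerators and denominators: (5+4)/(5+3)

Step 2 incorrectly adds fractions by separately adding numerators and denominators. This is wrong. The correct method requires a common denominator: 5/5 + 4/3 = (5×3 + 4×5)/(5×3) = 35/15 = 7/3. The method used gives 9/8, which is different.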